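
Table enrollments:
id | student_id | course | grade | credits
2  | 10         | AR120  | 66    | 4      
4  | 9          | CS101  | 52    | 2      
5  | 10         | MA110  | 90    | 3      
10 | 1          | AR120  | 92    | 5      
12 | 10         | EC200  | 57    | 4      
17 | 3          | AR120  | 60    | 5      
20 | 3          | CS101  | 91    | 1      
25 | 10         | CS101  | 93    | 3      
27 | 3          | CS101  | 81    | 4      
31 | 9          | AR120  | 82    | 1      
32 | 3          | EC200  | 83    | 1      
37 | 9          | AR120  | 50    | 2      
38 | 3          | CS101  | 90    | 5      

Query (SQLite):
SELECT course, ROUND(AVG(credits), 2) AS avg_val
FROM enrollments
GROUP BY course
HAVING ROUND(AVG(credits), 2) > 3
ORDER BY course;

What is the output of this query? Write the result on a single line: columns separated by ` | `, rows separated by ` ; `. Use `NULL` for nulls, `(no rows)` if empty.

Partition enrollments by course; compute ROUND(AVG(credits), 2) within each group.
HAVING: keep groups where ROUND(AVG(credits), 2) > 3.
  AR120: ids {2, 10, 17, 31, 37} → ROUND(AVG(credits), 2)=3.4
  CS101: ids {4, 20, 25, 27, 38} → ROUND(AVG(credits), 2)=3
  EC200: ids {12, 32} → ROUND(AVG(credits), 2)=2.5
  MA110: ids {5} → ROUND(AVG(credits), 2)=3

AR120 | 3.4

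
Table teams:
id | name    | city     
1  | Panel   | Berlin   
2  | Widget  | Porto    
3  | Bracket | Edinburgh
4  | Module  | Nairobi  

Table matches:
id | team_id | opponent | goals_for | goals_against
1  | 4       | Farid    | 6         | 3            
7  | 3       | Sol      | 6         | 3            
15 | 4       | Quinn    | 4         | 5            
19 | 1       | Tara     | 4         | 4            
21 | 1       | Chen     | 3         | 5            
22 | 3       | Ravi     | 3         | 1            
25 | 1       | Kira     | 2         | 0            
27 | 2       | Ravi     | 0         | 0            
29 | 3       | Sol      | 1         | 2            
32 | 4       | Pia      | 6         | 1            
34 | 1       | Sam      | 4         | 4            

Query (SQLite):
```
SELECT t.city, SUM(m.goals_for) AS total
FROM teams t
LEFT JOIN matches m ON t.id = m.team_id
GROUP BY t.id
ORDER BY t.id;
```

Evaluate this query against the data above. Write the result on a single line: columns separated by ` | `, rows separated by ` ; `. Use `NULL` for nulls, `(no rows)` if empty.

Berlin | 13 ; Porto | 0 ; Edinburgh | 10 ; Nairobi | 16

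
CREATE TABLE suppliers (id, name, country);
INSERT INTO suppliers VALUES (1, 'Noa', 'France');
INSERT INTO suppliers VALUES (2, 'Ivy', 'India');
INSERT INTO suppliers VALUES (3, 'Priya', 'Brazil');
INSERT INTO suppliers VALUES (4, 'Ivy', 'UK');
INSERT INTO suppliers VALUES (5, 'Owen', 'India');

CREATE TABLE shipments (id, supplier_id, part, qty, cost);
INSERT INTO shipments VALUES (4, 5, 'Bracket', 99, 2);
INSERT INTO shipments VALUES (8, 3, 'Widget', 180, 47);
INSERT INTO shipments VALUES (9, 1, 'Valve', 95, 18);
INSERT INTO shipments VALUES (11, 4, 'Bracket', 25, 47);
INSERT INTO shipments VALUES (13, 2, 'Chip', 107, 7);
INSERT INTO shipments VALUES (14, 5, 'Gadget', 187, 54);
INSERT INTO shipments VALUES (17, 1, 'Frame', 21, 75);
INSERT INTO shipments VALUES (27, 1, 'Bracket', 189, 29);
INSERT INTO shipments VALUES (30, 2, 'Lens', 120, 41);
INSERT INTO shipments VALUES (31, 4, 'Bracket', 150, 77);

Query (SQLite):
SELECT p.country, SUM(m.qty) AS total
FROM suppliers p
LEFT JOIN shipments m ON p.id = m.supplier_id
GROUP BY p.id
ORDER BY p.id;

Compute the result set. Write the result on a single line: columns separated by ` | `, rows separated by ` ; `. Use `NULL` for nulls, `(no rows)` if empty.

France | 305 ; India | 227 ; Brazil | 180 ; UK | 175 ; India | 286

LEFT JOIN keeps every suppliers row; unmatched ones get NULL for shipments columns.
Group by suppliers.id and compute SUM(m.qty). SUM over an all-NULL group is NULL.
  1: ids {9, 17, 27} → SUM(m.qty)=305
  2: ids {13, 30} → SUM(m.qty)=227
  3: ids {8} → SUM(m.qty)=180
  4: ids {11, 31} → SUM(m.qty)=175
  5: ids {4, 14} → SUM(m.qty)=286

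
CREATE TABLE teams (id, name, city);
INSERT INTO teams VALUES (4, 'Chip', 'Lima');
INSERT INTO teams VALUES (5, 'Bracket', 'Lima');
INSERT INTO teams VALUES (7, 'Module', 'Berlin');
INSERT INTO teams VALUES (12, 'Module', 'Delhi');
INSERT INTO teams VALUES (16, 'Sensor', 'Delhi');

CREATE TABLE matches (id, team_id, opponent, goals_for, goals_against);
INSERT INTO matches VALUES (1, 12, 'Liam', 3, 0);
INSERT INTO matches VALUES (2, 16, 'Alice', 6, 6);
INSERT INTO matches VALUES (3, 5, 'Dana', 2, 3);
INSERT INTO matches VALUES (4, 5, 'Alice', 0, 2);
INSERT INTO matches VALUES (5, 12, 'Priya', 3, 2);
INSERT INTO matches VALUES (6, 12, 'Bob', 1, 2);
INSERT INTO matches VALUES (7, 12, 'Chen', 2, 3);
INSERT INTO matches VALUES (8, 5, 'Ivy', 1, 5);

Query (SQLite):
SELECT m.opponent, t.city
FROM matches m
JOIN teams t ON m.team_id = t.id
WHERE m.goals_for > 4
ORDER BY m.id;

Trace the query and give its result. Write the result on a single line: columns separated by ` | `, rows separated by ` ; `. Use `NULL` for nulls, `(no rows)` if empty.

Each matches row matches the teams row where team_id = teams.id.
Then keep rows with m.goals_for > 4.

Alice | Delhi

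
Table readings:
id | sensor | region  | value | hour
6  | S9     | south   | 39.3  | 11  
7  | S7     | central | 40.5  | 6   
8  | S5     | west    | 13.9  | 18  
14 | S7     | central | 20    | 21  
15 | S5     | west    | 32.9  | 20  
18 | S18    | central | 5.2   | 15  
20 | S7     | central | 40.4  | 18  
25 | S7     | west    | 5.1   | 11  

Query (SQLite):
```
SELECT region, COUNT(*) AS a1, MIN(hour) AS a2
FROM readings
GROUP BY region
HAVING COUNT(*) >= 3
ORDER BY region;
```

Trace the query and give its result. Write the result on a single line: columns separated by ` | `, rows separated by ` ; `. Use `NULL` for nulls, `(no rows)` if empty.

central | 4 | 6 ; west | 3 | 11

Group readings by region.
Per group compute: COUNT(*), MIN(hour).
HAVING: drop groups with fewer than 3 rows.
  central: ids {7, 14, 18, 20} → COUNT(*)=4, MIN(hour)=6
  south: ids {6} → COUNT(*)=1, MIN(hour)=11
  west: ids {8, 15, 25} → COUNT(*)=3, MIN(hour)=11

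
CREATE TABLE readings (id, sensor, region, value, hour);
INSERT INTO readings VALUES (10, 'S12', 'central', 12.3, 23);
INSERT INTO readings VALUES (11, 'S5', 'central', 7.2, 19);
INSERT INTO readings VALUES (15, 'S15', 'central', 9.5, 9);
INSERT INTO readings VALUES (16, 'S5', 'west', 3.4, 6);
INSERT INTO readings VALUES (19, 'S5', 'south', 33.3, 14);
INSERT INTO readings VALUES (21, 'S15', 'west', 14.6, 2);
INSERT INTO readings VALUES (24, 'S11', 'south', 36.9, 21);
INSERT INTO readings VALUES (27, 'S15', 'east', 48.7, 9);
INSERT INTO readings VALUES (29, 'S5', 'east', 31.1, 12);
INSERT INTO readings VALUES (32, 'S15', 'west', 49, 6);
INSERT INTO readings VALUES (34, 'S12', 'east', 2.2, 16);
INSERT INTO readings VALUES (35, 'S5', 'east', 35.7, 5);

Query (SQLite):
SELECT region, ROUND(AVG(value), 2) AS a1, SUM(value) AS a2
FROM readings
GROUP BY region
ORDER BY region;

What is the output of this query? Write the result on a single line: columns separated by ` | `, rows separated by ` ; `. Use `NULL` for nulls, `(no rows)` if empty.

Group readings by region.
Per group compute: ROUND(AVG(value), 2), SUM(value).
  central: ids {10, 11, 15} → ROUND(AVG(value), 2)=9.67, SUM(value)=29
  east: ids {27, 29, 34, 35} → ROUND(AVG(value), 2)=29.43, SUM(value)=117.7
  south: ids {19, 24} → ROUND(AVG(value), 2)=35.1, SUM(value)=70.2
  west: ids {16, 21, 32} → ROUND(AVG(value), 2)=22.33, SUM(value)=67

central | 9.67 | 29 ; east | 29.43 | 117.7 ; south | 35.1 | 70.2 ; west | 22.33 | 67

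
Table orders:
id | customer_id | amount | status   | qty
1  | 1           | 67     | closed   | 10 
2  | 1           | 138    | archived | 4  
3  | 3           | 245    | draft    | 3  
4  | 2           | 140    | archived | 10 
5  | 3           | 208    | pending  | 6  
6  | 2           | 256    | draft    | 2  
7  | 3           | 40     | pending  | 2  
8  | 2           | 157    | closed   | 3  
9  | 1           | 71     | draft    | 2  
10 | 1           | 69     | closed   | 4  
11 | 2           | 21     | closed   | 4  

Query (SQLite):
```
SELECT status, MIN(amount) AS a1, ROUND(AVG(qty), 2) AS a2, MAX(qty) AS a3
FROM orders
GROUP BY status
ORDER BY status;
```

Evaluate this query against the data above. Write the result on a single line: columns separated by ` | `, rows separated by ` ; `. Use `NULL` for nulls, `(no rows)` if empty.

archived | 138 | 7 | 10 ; closed | 21 | 5.25 | 10 ; draft | 71 | 2.33 | 3 ; pending | 40 | 4 | 6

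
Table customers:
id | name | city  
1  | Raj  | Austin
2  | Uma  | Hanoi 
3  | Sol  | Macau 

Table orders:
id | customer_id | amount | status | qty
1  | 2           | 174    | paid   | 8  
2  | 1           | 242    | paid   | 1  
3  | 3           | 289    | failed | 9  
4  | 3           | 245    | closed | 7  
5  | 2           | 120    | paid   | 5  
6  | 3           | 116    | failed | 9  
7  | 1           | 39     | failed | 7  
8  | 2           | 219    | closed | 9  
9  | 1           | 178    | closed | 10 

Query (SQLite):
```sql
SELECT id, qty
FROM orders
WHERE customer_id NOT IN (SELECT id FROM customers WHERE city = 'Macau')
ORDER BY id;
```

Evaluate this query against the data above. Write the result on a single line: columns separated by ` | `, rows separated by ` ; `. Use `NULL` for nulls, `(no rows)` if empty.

Inner query: customers.id where city = 'Macau'.
Outer: keep orders rows whose customer_id is not in that set.
Inner query → {3}

1 | 8 ; 2 | 1 ; 5 | 5 ; 7 | 7 ; 8 | 9 ; 9 | 10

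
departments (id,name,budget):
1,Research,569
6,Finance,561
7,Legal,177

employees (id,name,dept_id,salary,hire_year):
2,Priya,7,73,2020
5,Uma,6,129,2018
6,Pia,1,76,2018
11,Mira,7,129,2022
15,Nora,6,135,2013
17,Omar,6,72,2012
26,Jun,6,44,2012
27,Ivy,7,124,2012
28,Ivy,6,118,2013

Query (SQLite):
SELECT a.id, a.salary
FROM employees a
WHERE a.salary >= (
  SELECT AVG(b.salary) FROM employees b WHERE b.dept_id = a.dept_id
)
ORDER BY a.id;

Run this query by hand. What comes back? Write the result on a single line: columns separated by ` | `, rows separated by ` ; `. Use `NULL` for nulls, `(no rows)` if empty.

For each employees row a, compute AVG(salary) over rows sharing a.dept_id.
Keep row a if a.salary >= that per-group AVG.
  dept_id=1: AVG(salary) = 76.0
  dept_id=6: AVG(salary) = 99.6
  dept_id=7: AVG(salary) = 108.666667

5 | 129 ; 6 | 76 ; 11 | 129 ; 15 | 135 ; 27 | 124 ; 28 | 118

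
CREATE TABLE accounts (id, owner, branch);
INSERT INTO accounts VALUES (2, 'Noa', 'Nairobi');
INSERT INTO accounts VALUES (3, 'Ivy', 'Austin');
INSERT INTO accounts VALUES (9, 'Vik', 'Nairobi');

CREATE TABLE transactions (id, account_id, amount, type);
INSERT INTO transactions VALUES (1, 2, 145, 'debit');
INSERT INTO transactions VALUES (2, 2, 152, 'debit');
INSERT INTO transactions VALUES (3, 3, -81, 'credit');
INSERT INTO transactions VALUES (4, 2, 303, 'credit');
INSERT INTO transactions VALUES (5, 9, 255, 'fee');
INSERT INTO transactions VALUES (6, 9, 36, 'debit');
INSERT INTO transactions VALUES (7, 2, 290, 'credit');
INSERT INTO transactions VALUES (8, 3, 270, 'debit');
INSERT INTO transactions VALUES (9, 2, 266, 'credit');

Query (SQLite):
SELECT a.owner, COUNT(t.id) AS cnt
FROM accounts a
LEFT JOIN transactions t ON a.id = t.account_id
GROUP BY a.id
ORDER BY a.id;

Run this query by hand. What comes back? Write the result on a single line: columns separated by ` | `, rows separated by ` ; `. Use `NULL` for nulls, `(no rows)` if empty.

LEFT JOIN keeps every accounts row; unmatched ones get NULL for transactions columns.
Group by accounts.id and compute COUNT(t.id). COUNT(col) of an all-NULL group is 0.
  2: ids {1, 2, 4, 7, 9} → COUNT(t.id)=5
  3: ids {3, 8} → COUNT(t.id)=2
  9: ids {5, 6} → COUNT(t.id)=2

Noa | 5 ; Ivy | 2 ; Vik | 2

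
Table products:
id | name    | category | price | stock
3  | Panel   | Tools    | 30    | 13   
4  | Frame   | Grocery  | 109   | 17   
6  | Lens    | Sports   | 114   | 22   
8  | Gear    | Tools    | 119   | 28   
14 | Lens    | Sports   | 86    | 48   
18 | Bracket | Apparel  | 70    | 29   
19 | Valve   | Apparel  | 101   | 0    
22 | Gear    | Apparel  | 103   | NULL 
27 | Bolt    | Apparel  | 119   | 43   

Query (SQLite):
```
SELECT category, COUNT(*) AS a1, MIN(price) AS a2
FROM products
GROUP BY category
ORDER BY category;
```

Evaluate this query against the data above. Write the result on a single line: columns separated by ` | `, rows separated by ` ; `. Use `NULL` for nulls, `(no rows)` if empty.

Group products by category.
Per group compute: COUNT(*), MIN(price).
  Apparel: ids {18, 19, 22, 27} → COUNT(*)=4, MIN(price)=70
  Grocery: ids {4} → COUNT(*)=1, MIN(price)=109
  Sports: ids {6, 14} → COUNT(*)=2, MIN(price)=86
  Tools: ids {3, 8} → COUNT(*)=2, MIN(price)=30

Apparel | 4 | 70 ; Grocery | 1 | 109 ; Sports | 2 | 86 ; Tools | 2 | 30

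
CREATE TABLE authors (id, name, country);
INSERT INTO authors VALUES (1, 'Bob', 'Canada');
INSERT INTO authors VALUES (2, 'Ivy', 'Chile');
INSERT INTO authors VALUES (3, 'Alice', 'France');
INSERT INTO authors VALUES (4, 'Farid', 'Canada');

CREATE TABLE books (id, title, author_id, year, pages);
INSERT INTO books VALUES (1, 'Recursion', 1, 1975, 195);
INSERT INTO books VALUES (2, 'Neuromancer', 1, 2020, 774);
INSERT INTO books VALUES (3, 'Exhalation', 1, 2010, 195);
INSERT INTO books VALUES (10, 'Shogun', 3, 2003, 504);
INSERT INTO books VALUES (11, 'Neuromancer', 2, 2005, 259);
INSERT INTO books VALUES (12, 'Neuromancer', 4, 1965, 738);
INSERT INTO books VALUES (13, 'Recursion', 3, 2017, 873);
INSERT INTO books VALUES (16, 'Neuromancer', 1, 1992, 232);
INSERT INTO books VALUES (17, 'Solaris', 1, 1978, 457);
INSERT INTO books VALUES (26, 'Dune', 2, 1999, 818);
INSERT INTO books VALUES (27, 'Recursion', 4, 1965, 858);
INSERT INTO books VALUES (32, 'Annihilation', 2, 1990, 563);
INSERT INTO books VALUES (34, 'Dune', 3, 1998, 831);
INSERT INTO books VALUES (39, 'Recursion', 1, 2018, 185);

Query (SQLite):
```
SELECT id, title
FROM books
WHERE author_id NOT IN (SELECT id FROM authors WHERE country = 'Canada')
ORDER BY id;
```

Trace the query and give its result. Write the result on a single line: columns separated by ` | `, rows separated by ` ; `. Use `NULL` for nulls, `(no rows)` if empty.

10 | Shogun ; 11 | Neuromancer ; 13 | Recursion ; 26 | Dune ; 32 | Annihilation ; 34 | Dune

Inner query: authors.id where country = 'Canada'.
Outer: keep books rows whose author_id is not in that set.
Inner query → {1, 4}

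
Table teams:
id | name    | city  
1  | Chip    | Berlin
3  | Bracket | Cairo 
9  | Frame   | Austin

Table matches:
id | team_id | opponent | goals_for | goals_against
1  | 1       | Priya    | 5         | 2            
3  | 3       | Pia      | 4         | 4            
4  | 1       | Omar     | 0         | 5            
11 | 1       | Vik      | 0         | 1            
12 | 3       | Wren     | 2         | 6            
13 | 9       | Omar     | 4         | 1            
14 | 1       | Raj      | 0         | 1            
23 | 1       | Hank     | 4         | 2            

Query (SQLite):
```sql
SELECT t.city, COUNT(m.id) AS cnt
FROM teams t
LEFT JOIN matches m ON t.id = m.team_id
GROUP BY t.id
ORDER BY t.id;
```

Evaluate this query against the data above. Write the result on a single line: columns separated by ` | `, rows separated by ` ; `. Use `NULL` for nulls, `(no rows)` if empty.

LEFT JOIN keeps every teams row; unmatched ones get NULL for matches columns.
Group by teams.id and compute COUNT(m.id). COUNT(col) of an all-NULL group is 0.
  1: ids {1, 4, 11, 14, 23} → COUNT(m.id)=5
  3: ids {3, 12} → COUNT(m.id)=2
  9: ids {13} → COUNT(m.id)=1

Berlin | 5 ; Cairo | 2 ; Austin | 1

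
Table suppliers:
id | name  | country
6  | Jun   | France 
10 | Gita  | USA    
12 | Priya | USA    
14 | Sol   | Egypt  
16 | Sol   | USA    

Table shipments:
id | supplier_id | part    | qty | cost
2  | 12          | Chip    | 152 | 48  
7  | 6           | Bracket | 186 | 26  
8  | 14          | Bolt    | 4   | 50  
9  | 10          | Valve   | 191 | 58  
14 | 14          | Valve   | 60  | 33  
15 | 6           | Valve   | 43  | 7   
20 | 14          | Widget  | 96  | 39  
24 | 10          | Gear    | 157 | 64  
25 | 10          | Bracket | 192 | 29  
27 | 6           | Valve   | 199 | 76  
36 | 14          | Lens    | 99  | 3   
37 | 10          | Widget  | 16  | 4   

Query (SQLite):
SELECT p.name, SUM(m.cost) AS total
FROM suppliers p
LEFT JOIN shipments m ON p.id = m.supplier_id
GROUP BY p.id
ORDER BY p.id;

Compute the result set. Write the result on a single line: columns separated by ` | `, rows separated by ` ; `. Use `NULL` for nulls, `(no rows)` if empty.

Jun | 109 ; Gita | 155 ; Priya | 48 ; Sol | 125 ; Sol | NULL

LEFT JOIN keeps every suppliers row; unmatched ones get NULL for shipments columns.
Group by suppliers.id and compute SUM(m.cost). SUM over an all-NULL group is NULL.
  6: ids {7, 15, 27} → SUM(m.cost)=109
  10: ids {9, 24, 25, 37} → SUM(m.cost)=155
  12: ids {2} → SUM(m.cost)=48
  14: ids {8, 14, 20, 36} → SUM(m.cost)=125
  16: ids {—} → SUM(m.cost)=NULL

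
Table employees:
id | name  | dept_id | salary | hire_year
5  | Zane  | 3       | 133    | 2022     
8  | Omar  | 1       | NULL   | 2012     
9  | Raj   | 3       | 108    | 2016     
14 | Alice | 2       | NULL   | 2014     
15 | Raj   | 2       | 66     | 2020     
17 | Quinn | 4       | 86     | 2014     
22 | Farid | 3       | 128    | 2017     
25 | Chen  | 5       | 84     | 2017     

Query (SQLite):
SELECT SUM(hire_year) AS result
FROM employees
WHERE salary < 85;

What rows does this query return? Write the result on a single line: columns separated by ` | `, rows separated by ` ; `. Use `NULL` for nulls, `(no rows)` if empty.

Rows where salary < 85 → hire_year values: [2020, 2017].
SUM of non-NULL values = 4037.

4037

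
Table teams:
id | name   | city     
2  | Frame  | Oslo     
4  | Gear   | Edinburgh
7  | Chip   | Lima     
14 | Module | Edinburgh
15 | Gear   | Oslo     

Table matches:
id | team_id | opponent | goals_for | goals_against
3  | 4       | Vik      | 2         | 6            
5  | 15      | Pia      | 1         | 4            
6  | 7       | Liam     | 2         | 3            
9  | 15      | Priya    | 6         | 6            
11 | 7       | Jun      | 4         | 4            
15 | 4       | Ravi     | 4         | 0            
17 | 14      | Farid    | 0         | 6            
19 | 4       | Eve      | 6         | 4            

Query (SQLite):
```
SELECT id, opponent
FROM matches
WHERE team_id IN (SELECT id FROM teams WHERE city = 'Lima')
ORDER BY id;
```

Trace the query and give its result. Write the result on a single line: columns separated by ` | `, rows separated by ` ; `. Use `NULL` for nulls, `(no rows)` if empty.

Inner query: teams.id where city = 'Lima'.
Outer: keep matches rows whose team_id is in that set.
Inner query → {7}

6 | Liam ; 11 | Jun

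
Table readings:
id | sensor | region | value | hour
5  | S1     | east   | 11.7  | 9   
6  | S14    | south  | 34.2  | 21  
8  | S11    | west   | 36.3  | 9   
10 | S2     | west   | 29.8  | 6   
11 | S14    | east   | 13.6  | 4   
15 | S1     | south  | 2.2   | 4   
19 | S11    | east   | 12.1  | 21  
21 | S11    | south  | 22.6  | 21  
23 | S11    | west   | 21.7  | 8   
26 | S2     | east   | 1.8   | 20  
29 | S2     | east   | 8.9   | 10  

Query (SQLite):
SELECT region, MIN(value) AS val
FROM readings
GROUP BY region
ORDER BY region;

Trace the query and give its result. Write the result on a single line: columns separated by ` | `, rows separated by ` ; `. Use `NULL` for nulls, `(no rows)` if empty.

east | 1.8 ; south | 2.2 ; west | 21.7

Partition readings by region; compute MIN(value) within each group.
  east: ids {5, 11, 19, 26, 29} → MIN(value)=1.8
  south: ids {6, 15, 21} → MIN(value)=2.2
  west: ids {8, 10, 23} → MIN(value)=21.7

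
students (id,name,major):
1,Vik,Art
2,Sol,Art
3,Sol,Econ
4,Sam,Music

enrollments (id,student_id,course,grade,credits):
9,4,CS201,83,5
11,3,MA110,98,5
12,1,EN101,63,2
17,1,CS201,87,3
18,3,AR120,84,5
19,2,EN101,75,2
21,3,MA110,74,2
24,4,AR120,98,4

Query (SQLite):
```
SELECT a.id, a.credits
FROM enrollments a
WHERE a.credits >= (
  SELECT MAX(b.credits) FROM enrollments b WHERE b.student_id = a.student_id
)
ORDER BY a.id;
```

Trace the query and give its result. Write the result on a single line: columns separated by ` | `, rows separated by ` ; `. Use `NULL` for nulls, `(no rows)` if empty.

9 | 5 ; 11 | 5 ; 17 | 3 ; 18 | 5 ; 19 | 2

For each enrollments row a, compute MAX(credits) over rows sharing a.student_id.
Keep row a if a.credits >= that per-group MAX.
  student_id=1: MAX(credits) = 3
  student_id=2: MAX(credits) = 2
  student_id=3: MAX(credits) = 5
  student_id=4: MAX(credits) = 5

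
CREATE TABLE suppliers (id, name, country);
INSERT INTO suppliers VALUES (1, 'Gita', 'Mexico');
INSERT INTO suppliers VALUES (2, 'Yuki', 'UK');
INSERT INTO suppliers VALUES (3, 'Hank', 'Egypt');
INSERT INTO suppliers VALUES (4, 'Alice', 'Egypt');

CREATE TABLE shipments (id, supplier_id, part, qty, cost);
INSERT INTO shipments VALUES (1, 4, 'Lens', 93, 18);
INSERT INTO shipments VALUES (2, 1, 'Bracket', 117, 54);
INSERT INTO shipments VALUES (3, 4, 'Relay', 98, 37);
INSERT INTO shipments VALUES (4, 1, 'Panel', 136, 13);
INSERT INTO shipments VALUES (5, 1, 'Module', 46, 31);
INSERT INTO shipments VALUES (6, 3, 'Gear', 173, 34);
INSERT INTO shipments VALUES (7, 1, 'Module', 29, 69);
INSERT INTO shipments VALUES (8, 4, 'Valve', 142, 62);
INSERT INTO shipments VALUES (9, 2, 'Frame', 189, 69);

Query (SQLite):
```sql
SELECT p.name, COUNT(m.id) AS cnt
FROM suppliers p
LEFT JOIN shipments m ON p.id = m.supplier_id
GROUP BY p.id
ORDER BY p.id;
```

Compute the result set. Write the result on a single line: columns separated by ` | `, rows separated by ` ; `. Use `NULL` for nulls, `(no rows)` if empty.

LEFT JOIN keeps every suppliers row; unmatched ones get NULL for shipments columns.
Group by suppliers.id and compute COUNT(m.id). COUNT(col) of an all-NULL group is 0.
  1: ids {2, 4, 5, 7} → COUNT(m.id)=4
  2: ids {9} → COUNT(m.id)=1
  3: ids {6} → COUNT(m.id)=1
  4: ids {1, 3, 8} → COUNT(m.id)=3

Gita | 4 ; Yuki | 1 ; Hank | 1 ; Alice | 3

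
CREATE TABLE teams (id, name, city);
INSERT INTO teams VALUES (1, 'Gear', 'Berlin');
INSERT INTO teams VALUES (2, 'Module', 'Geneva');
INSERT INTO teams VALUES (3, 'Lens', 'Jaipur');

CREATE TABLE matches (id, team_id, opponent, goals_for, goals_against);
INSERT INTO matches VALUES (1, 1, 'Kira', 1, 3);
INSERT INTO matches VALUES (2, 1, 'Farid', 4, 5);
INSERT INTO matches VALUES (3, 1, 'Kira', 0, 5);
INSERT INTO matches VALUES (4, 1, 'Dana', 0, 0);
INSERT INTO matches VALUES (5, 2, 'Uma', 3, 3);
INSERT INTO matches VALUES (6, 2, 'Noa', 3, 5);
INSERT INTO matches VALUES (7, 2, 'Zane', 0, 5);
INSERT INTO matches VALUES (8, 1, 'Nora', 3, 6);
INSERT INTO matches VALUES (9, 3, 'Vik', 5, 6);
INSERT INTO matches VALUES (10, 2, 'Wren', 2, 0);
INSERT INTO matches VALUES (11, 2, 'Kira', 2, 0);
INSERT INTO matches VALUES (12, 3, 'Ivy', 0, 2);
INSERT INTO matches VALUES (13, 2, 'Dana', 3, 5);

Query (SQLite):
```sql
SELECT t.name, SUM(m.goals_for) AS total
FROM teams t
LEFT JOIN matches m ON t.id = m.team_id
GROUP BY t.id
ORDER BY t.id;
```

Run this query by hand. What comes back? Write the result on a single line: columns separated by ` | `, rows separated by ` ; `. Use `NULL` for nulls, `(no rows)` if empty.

Gear | 8 ; Module | 13 ; Lens | 5

LEFT JOIN keeps every teams row; unmatched ones get NULL for matches columns.
Group by teams.id and compute SUM(m.goals_for). SUM over an all-NULL group is NULL.
  1: ids {1, 2, 3, 4, 8} → SUM(m.goals_for)=8
  2: ids {5, 6, 7, 10, 11, 13} → SUM(m.goals_for)=13
  3: ids {9, 12} → SUM(m.goals_for)=5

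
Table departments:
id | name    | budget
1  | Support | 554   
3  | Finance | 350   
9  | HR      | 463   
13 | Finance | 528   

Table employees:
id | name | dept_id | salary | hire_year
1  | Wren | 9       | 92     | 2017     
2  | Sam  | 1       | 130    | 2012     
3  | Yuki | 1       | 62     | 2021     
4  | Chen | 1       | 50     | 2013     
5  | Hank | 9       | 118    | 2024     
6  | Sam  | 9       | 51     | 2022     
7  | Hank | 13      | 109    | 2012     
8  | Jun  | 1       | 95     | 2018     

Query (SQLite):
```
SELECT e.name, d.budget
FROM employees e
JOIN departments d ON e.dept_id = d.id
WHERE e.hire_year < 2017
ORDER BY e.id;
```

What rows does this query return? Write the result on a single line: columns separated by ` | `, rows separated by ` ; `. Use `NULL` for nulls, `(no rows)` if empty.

Each employees row matches the departments row where dept_id = departments.id.
Then keep rows with e.hire_year < 2017.

Sam | 554 ; Chen | 554 ; Hank | 528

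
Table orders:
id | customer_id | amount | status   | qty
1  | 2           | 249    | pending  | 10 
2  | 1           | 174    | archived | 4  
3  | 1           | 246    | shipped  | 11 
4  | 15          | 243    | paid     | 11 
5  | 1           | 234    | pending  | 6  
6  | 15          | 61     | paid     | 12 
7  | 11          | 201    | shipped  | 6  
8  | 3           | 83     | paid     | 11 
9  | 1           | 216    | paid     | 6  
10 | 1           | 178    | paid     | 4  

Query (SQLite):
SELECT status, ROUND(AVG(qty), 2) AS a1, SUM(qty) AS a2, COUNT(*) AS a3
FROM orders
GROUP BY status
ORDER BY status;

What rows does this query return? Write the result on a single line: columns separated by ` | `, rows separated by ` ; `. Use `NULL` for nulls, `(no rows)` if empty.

Group orders by status.
Per group compute: ROUND(AVG(qty), 2), SUM(qty), COUNT(*).
  archived: ids {2} → ROUND(AVG(qty), 2)=4, SUM(qty)=4, COUNT(*)=1
  paid: ids {4, 6, 8, 9, 10} → ROUND(AVG(qty), 2)=8.8, SUM(qty)=44, COUNT(*)=5
  pending: ids {1, 5} → ROUND(AVG(qty), 2)=8, SUM(qty)=16, COUNT(*)=2
  shipped: ids {3, 7} → ROUND(AVG(qty), 2)=8.5, SUM(qty)=17, COUNT(*)=2

archived | 4 | 4 | 1 ; paid | 8.8 | 44 | 5 ; pending | 8 | 16 | 2 ; shipped | 8.5 | 17 | 2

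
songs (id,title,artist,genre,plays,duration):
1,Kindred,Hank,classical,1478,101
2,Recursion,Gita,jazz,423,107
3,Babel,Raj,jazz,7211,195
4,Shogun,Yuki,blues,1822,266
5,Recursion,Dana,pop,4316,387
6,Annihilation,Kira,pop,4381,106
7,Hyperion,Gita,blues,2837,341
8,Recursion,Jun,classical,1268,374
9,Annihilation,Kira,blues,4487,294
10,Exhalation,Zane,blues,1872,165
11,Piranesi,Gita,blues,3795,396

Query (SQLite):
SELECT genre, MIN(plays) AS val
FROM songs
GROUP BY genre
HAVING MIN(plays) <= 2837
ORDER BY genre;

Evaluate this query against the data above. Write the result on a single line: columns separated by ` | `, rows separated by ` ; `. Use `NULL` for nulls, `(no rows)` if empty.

Partition songs by genre; compute MIN(plays) within each group.
HAVING: keep groups where MIN(plays) <= 2837.
  blues: ids {4, 7, 9, 10, 11} → MIN(plays)=1822
  classical: ids {1, 8} → MIN(plays)=1268
  jazz: ids {2, 3} → MIN(plays)=423
  pop: ids {5, 6} → MIN(plays)=4316

blues | 1822 ; classical | 1268 ; jazz | 423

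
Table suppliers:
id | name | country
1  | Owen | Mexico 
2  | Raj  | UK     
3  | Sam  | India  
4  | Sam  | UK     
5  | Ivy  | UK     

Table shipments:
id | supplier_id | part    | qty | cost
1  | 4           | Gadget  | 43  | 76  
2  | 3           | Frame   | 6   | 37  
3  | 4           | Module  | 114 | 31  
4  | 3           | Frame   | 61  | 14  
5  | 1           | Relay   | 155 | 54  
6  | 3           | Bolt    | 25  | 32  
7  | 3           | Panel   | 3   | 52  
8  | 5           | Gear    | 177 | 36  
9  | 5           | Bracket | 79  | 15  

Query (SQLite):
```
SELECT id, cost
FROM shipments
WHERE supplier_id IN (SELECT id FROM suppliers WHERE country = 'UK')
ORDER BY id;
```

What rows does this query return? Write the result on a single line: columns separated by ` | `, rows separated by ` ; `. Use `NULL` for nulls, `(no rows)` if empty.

1 | 76 ; 3 | 31 ; 8 | 36 ; 9 | 15

Inner query: suppliers.id where country = 'UK'.
Outer: keep shipments rows whose supplier_id is in that set.
Inner query → {2, 4, 5}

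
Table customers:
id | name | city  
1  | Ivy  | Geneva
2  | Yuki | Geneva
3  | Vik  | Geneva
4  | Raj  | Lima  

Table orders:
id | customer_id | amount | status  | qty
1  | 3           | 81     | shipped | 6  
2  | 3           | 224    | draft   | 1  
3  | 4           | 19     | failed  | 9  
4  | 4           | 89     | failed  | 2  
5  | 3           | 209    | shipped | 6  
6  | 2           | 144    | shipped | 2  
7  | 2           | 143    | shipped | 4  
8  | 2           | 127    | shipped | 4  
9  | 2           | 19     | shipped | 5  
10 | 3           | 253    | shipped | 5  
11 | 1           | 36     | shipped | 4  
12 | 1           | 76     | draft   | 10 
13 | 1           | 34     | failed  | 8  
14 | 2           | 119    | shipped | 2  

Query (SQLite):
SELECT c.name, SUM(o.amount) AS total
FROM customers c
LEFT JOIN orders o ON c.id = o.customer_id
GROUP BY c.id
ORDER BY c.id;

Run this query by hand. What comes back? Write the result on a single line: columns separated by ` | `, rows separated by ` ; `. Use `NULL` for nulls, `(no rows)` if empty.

Ivy | 146 ; Yuki | 552 ; Vik | 767 ; Raj | 108

LEFT JOIN keeps every customers row; unmatched ones get NULL for orders columns.
Group by customers.id and compute SUM(o.amount). SUM over an all-NULL group is NULL.
  1: ids {11, 12, 13} → SUM(o.amount)=146
  2: ids {6, 7, 8, 9, 14} → SUM(o.amount)=552
  3: ids {1, 2, 5, 10} → SUM(o.amount)=767
  4: ids {3, 4} → SUM(o.amount)=108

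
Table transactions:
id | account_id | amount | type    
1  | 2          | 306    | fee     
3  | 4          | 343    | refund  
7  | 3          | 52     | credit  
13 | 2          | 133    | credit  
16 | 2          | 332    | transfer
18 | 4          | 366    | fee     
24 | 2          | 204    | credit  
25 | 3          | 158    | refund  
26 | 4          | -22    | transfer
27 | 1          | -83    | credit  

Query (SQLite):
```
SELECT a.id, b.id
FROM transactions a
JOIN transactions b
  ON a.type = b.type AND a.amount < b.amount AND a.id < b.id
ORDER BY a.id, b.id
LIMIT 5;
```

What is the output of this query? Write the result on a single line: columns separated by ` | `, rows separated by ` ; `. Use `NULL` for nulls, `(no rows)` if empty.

1 | 18 ; 7 | 13 ; 7 | 24 ; 13 | 24

Pairs (a,b) with same type, a.amount < b.amount, a.id < b.id.
type groups: credit:{7,13,24,27} fee:{1,18} refund:{3,25} transfer:{16,26}
Ordered by (a.id, b.id); first 5.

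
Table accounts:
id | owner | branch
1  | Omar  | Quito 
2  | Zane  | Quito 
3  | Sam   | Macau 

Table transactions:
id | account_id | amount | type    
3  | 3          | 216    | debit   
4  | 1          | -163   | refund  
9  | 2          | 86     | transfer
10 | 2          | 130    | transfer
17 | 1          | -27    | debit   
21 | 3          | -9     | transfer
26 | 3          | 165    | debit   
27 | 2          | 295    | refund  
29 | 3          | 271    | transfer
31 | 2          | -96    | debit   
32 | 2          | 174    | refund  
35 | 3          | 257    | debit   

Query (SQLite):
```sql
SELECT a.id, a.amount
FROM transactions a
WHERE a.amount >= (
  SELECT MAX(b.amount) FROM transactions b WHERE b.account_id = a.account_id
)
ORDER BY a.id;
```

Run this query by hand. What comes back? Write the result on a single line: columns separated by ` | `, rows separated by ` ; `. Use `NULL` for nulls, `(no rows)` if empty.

For each transactions row a, compute MAX(amount) over rows sharing a.account_id.
Keep row a if a.amount >= that per-group MAX.
  account_id=1: MAX(amount) = -27
  account_id=2: MAX(amount) = 295
  account_id=3: MAX(amount) = 271

17 | -27 ; 27 | 295 ; 29 | 271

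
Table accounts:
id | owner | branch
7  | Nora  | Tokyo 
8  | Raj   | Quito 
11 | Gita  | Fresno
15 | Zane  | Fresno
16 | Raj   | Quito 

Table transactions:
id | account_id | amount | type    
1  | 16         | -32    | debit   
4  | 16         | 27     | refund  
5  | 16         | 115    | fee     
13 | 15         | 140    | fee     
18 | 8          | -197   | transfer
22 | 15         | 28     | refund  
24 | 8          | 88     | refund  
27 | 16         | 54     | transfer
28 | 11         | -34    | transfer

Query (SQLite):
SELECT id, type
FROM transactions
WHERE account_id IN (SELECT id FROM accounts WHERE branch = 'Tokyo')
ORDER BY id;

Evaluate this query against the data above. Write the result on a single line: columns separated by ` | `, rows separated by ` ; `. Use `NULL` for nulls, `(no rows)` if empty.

(no rows)

Inner query: accounts.id where branch = 'Tokyo'.
Outer: keep transactions rows whose account_id is in that set.
Inner query → {7}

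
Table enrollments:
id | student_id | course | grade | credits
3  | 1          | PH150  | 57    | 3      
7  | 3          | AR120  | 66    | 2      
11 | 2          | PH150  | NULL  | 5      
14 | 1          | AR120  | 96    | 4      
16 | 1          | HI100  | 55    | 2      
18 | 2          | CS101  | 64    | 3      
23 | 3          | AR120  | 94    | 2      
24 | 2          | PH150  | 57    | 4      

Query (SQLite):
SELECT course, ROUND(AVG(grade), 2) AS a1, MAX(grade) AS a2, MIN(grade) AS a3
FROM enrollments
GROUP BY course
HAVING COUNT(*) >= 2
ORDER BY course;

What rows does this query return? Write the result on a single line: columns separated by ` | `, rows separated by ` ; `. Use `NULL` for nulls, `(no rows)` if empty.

AR120 | 85.33 | 96 | 66 ; PH150 | 57 | 57 | 57

Group enrollments by course.
Per group compute: ROUND(AVG(grade), 2), MAX(grade), MIN(grade).
HAVING: drop groups with fewer than 2 rows.
  AR120: ids {7, 14, 23} → ROUND(AVG(grade), 2)=85.33, MAX(grade)=96, MIN(grade)=66
  CS101: ids {18} → ROUND(AVG(grade), 2)=64, MAX(grade)=64, MIN(grade)=64
  HI100: ids {16} → ROUND(AVG(grade), 2)=55, MAX(grade)=55, MIN(grade)=55
  PH150: ids {3, 11, 24} → ROUND(AVG(grade), 2)=57, MAX(grade)=57, MIN(grade)=57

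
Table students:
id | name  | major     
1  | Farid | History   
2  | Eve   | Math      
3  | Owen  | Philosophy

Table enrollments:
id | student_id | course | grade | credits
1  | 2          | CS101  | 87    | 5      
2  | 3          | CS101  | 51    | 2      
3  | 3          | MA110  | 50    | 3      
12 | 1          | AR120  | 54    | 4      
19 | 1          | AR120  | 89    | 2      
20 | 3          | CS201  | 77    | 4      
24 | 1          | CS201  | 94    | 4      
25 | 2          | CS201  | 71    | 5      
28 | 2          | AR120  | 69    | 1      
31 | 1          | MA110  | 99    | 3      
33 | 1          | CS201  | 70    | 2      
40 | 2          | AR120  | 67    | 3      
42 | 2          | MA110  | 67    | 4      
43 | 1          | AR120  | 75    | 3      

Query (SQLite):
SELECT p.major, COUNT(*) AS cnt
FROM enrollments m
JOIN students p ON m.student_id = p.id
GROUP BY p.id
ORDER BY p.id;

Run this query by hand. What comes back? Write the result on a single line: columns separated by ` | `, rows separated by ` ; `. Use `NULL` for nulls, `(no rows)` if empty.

History | 6 ; Math | 5 ; Philosophy | 3

Join each enrollments row to its students via student_id.
Group joined rows by students.id; compute COUNT(*) per group.
  1: ids {12, 19, 24, 31, 33, 43} → COUNT(*)=6
  2: ids {1, 25, 28, 40, 42} → COUNT(*)=5
  3: ids {2, 3, 20} → COUNT(*)=3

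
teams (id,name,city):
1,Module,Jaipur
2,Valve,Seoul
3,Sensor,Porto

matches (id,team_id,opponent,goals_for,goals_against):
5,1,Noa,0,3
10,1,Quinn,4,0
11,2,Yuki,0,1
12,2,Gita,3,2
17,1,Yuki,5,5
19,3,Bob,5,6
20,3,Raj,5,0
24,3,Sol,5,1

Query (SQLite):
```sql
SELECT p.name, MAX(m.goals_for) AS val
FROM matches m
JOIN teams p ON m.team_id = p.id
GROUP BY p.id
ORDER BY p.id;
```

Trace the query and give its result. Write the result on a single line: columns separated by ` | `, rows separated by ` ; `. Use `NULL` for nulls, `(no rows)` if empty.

Join each matches row to its teams via team_id.
Group joined rows by teams.id; compute MAX(m.goals_for) per group.
  1: ids {5, 10, 17} → MAX(m.goals_for)=5
  2: ids {11, 12} → MAX(m.goals_for)=3
  3: ids {19, 20, 24} → MAX(m.goals_for)=5

Module | 5 ; Valve | 3 ; Sensor | 5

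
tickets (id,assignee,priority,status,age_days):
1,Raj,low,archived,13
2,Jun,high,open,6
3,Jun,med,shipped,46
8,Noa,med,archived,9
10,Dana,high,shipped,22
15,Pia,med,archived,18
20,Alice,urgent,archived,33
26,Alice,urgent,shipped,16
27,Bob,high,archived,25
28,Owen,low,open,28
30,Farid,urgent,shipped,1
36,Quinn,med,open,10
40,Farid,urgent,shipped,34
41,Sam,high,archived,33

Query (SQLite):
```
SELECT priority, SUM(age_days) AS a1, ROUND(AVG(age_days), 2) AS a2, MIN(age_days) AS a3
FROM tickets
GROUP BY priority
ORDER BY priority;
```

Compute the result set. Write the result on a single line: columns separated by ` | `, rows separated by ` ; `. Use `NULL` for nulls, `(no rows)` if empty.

high | 86 | 21.5 | 6 ; low | 41 | 20.5 | 13 ; med | 83 | 20.75 | 9 ; urgent | 84 | 21 | 1

Group tickets by priority.
Per group compute: SUM(age_days), ROUND(AVG(age_days), 2), MIN(age_days).
  high: ids {2, 10, 27, 41} → SUM(age_days)=86, ROUND(AVG(age_days), 2)=21.5, MIN(age_days)=6
  low: ids {1, 28} → SUM(age_days)=41, ROUND(AVG(age_days), 2)=20.5, MIN(age_days)=13
  med: ids {3, 8, 15, 36} → SUM(age_days)=83, ROUND(AVG(age_days), 2)=20.75, MIN(age_days)=9
  urgent: ids {20, 26, 30, 40} → SUM(age_days)=84, ROUND(AVG(age_days), 2)=21, MIN(age_days)=1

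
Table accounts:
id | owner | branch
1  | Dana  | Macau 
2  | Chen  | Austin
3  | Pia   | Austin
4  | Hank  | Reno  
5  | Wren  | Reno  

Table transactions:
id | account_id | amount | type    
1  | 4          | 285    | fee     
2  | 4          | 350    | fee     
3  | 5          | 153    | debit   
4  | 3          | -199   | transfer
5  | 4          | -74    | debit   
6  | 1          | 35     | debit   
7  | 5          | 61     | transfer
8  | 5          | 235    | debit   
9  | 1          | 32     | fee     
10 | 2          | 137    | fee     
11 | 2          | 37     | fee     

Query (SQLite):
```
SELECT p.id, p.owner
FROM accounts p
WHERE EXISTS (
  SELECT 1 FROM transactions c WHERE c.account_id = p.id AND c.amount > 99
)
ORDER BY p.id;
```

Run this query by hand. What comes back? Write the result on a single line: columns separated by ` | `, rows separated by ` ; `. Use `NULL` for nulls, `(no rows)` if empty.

2 | Chen ; 4 | Hank ; 5 | Wren

For each accounts row, check whether any transactions with matching account_id has amount > 99.
Keep rows where that is true.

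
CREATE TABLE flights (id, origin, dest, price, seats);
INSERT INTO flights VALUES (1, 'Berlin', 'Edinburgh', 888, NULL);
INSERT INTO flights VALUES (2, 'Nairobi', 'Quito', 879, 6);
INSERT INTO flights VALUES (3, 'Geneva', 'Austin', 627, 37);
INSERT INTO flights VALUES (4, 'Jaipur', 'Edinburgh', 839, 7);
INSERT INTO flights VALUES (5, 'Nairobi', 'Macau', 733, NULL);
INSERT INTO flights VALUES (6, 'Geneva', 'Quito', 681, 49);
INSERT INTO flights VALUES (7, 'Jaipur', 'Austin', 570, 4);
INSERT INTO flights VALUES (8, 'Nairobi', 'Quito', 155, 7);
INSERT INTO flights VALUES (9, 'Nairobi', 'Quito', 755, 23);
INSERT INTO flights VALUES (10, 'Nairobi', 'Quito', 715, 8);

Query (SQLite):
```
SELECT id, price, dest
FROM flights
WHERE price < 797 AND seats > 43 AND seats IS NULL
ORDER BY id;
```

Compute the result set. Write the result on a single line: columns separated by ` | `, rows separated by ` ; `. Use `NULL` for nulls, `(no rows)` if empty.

price < 797: ids {3, 5, 6, 7, 8, 9, 10}
seats > 43: ids {6}
seats IS NULL: ids {1, 5}
Combine with AND.

(no rows)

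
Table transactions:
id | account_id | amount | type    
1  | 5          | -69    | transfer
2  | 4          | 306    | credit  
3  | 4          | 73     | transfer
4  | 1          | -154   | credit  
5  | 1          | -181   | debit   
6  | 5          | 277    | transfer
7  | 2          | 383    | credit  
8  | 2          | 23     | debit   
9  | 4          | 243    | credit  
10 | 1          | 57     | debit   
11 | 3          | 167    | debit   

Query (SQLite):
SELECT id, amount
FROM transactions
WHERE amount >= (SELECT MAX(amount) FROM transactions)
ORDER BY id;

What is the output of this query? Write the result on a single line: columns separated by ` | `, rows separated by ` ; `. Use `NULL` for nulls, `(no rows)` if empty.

7 | 383

Scalar subquery: MAX(amount) over all transactions rows = 383.
Keep rows where amount >= that value.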